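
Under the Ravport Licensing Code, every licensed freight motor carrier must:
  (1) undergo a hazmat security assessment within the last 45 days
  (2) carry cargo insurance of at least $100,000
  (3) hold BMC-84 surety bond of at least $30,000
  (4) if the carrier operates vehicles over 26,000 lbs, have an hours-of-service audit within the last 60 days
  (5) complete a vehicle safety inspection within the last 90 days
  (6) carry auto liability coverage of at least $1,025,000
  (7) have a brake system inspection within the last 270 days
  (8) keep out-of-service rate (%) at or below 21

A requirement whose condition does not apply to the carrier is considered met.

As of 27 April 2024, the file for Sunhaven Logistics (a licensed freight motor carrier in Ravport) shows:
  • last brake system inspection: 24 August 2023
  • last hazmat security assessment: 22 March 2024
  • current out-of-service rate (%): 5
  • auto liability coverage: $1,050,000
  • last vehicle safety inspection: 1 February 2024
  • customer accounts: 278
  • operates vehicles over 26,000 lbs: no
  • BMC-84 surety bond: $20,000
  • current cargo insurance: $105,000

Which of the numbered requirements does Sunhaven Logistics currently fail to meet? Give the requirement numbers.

1. hazmat security assessment 36 days ago vs limit 45 → met
2. cargo insurance $105,000 ≥ $100,000 → met
3. BMC-84 surety bond $20,000 < $30,000 → not met
4. condition 'operates vehicles over 26,000 lbs' does not hold → requirement n/a → met
5. vehicle safety inspection 86 days ago vs limit 90 → met
6. auto liability coverage $1,050,000 ≥ $1,025,000 → met
7. brake system inspection 247 days ago vs limit 270 → met
8. out-of-service rate (%) 5 ≤ 21 → met
Not met: 3

3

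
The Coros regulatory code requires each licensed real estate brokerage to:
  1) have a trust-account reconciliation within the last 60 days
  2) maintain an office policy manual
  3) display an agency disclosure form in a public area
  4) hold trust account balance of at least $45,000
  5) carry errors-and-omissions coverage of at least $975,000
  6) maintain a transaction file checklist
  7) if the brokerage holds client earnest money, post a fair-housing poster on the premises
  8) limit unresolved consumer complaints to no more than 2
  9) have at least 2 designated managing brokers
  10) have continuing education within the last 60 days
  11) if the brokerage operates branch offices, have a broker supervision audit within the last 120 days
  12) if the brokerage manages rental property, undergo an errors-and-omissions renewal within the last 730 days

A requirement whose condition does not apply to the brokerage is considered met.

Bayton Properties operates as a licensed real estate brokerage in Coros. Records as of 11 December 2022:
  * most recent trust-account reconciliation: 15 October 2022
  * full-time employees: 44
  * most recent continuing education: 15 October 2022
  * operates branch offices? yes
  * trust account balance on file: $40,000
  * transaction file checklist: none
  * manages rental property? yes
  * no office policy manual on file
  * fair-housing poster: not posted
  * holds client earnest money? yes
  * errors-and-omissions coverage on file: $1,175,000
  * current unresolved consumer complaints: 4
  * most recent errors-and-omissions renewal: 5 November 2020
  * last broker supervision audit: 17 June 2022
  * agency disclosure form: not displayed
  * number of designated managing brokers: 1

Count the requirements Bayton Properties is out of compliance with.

9

1. trust-account reconciliation 57 days ago vs limit 60 → met
2. office policy manual absent → not met
3. agency disclosure form absent → not met
4. trust account balance $40,000 < $45,000 → not met
5. errors-and-omissions coverage $1,175,000 ≥ $975,000 → met
6. transaction file checklist absent → not met
7. condition 'holds client earnest money' holds; fair-housing poster absent → not met
8. unresolved consumer complaints 4 > 2 → not met
9. designated managing brokers 1 < 2 → not met
10. continuing education 57 days ago vs limit 60 → met
11. condition 'operates branch offices' holds; broker supervision audit 177 days ago vs limit 120 → not met
12. condition 'manages rental property' holds; errors-and-omissions renewal 766 days ago vs limit 730 → not met
Not met: 9 of 12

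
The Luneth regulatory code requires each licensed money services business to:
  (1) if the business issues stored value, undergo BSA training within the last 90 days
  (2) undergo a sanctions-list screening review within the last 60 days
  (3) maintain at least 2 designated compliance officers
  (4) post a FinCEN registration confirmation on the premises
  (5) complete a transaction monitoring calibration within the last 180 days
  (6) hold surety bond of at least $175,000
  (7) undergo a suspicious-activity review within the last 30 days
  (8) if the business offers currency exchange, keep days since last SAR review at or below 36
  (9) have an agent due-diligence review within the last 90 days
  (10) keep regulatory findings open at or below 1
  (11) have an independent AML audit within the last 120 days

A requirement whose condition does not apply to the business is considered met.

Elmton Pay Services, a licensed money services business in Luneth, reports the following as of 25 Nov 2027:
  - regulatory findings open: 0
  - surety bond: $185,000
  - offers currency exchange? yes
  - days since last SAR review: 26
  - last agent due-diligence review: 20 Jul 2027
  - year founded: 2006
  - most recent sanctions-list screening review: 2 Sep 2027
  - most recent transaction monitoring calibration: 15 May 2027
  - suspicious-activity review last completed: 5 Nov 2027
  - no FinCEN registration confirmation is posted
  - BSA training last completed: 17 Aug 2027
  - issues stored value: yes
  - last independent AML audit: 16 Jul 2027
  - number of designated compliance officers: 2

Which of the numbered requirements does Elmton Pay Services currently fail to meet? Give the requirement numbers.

1, 2, 4, 5, 9, 11

1. condition 'issues stored value' holds; BSA training 100 days ago vs limit 90 → not met
2. sanctions-list screening review 84 days ago vs limit 60 → not met
3. designated compliance officers 2 ≥ 2 → met
4. FinCEN registration confirmation absent → not met
5. transaction monitoring calibration 194 days ago vs limit 180 → not met
6. surety bond $185,000 ≥ $175,000 → met
7. suspicious-activity review 20 days ago vs limit 30 → met
8. condition 'offers currency exchange' holds; days since last SAR review 26 ≤ 36 → met
9. agent due-diligence review 128 days ago vs limit 90 → not met
10. regulatory findings open 0 ≤ 1 → met
11. independent AML audit 132 days ago vs limit 120 → not met
Not met: 1, 2, 4, 5, 9, 11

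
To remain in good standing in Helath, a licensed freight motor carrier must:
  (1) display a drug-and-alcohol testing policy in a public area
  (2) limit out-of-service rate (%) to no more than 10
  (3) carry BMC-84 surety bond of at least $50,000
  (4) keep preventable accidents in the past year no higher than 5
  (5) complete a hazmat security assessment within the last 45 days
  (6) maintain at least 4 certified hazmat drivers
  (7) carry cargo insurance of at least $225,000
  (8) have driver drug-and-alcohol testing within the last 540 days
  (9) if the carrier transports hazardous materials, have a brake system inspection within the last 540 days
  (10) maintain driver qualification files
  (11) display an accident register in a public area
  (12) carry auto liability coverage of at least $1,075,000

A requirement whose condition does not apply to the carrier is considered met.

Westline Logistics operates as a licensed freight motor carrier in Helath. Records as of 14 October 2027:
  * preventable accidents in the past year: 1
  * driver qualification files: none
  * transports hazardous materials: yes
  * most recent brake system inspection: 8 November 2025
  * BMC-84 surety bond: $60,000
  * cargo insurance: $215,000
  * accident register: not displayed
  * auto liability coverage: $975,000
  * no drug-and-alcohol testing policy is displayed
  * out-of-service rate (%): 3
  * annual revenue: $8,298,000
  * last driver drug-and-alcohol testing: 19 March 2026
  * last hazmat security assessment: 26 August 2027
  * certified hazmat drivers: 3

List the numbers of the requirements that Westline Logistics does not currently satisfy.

1, 5, 6, 7, 8, 9, 10, 11, 12

1. drug-and-alcohol testing policy absent → not met
2. out-of-service rate (%) 3 ≤ 10 → met
3. BMC-84 surety bond $60,000 ≥ $50,000 → met
4. preventable accidents in the past year 1 ≤ 5 → met
5. hazmat security assessment 49 days ago vs limit 45 → not met
6. certified hazmat drivers 3 < 4 → not met
7. cargo insurance $215,000 < $225,000 → not met
8. driver drug-and-alcohol testing 574 days ago vs limit 540 → not met
9. condition 'transports hazardous materials' holds; brake system inspection 705 days ago vs limit 540 → not met
10. driver qualification files absent → not met
11. accident register absent → not met
12. auto liability coverage $975,000 < $1,075,000 → not met
Not met: 1, 5, 6, 7, 8, 9, 10, 11, 12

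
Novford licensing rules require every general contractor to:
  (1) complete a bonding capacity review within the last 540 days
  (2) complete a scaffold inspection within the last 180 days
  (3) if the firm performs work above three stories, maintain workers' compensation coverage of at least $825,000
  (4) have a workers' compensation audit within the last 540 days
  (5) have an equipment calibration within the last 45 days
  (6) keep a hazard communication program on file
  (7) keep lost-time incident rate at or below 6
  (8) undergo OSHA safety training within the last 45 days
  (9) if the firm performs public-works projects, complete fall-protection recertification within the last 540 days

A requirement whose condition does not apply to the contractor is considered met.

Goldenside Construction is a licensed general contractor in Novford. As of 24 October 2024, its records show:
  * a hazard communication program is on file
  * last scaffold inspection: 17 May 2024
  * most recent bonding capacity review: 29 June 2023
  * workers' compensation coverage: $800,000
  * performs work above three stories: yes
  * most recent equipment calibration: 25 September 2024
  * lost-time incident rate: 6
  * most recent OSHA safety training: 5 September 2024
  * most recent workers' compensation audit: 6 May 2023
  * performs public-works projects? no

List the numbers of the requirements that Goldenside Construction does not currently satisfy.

3, 8

1. bonding capacity review 483 days ago vs limit 540 → met
2. scaffold inspection 160 days ago vs limit 180 → met
3. condition 'performs work above three stories' holds; workers' compensation coverage $800,000 < $825,000 → not met
4. workers' compensation audit 537 days ago vs limit 540 → met
5. equipment calibration 29 days ago vs limit 45 → met
6. hazard communication program present → met
7. lost-time incident rate 6 ≤ 6 → met
8. OSHA safety training 49 days ago vs limit 45 → not met
9. condition 'performs public-works projects' does not hold → requirement n/a → met
Not met: 3, 8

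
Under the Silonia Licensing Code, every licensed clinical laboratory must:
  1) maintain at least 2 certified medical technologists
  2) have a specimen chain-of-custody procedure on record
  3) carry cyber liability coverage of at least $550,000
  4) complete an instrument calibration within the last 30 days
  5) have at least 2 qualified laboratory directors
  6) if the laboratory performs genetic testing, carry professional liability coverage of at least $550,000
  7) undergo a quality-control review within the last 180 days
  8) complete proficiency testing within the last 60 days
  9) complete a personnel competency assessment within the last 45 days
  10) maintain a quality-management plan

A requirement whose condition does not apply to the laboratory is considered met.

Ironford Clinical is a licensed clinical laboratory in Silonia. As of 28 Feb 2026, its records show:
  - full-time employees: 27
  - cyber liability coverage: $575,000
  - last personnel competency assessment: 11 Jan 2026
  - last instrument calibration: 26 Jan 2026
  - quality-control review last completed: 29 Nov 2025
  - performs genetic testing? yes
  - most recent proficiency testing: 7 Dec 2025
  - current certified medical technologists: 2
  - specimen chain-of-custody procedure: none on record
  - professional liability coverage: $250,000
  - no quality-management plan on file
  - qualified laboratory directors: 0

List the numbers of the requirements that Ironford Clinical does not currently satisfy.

2, 4, 5, 6, 8, 9, 10

1. certified medical technologists 2 ≥ 2 → met
2. specimen chain-of-custody procedure absent → not met
3. cyber liability coverage $575,000 ≥ $550,000 → met
4. instrument calibration 33 days ago vs limit 30 → not met
5. qualified laboratory directors 0 < 2 → not met
6. condition 'performs genetic testing' holds; professional liability coverage $250,000 < $550,000 → not met
7. quality-control review 91 days ago vs limit 180 → met
8. proficiency testing 83 days ago vs limit 60 → not met
9. personnel competency assessment 48 days ago vs limit 45 → not met
10. quality-management plan absent → not met
Not met: 2, 4, 5, 6, 8, 9, 10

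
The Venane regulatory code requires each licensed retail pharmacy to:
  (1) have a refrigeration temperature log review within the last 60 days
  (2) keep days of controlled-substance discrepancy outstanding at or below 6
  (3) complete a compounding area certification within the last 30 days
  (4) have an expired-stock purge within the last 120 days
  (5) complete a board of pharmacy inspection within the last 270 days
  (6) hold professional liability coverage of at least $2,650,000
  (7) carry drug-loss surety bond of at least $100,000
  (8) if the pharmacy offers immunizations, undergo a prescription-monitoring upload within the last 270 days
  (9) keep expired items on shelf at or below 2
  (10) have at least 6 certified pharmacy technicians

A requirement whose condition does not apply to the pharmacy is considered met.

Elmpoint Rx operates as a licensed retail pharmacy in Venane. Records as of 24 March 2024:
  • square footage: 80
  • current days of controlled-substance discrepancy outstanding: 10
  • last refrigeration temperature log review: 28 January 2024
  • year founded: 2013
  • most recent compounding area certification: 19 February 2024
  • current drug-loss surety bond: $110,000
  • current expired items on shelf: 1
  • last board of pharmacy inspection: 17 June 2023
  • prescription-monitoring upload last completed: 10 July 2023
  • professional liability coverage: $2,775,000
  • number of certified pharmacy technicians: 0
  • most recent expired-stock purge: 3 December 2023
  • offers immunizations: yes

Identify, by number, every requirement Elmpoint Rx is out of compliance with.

2, 3, 5, 10

1. refrigeration temperature log review 56 days ago vs limit 60 → met
2. days of controlled-substance discrepancy outstanding 10 > 6 → not met
3. compounding area certification 34 days ago vs limit 30 → not met
4. expired-stock purge 112 days ago vs limit 120 → met
5. board of pharmacy inspection 281 days ago vs limit 270 → not met
6. professional liability coverage $2,775,000 ≥ $2,650,000 → met
7. drug-loss surety bond $110,000 ≥ $100,000 → met
8. condition 'offers immunizations' holds; prescription-monitoring upload 258 days ago vs limit 270 → met
9. expired items on shelf 1 ≤ 2 → met
10. certified pharmacy technicians 0 < 6 → not met
Not met: 2, 3, 5, 10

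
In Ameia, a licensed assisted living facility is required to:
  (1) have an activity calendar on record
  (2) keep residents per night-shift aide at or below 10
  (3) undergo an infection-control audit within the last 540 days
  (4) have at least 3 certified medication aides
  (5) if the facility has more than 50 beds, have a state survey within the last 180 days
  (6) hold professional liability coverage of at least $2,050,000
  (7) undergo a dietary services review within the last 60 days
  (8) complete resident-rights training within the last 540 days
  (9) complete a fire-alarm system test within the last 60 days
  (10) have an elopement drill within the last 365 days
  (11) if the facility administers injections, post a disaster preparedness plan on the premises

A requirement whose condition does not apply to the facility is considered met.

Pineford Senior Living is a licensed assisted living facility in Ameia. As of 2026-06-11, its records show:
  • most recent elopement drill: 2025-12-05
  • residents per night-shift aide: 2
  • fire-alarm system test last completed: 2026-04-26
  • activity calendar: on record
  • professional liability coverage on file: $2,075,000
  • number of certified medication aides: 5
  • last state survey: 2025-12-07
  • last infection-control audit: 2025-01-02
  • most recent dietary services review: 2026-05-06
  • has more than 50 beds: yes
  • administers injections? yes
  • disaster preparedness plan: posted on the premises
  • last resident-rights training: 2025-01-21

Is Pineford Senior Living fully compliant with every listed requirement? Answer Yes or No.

No

1. activity calendar present → met
2. residents per night-shift aide 2 ≤ 10 → met
3. infection-control audit 525 days ago vs limit 540 → met
4. certified medication aides 5 ≥ 3 → met
5. condition 'has more than 50 beds' holds; state survey 186 days ago vs limit 180 → not met
6. professional liability coverage $2,075,000 ≥ $2,050,000 → met
7. dietary services review 36 days ago vs limit 60 → met
8. resident-rights training 506 days ago vs limit 540 → met
9. fire-alarm system test 46 days ago vs limit 60 → met
10. elopement drill 188 days ago vs limit 365 → met
11. condition 'administers injections' holds; disaster preparedness plan present → met
Not met: 5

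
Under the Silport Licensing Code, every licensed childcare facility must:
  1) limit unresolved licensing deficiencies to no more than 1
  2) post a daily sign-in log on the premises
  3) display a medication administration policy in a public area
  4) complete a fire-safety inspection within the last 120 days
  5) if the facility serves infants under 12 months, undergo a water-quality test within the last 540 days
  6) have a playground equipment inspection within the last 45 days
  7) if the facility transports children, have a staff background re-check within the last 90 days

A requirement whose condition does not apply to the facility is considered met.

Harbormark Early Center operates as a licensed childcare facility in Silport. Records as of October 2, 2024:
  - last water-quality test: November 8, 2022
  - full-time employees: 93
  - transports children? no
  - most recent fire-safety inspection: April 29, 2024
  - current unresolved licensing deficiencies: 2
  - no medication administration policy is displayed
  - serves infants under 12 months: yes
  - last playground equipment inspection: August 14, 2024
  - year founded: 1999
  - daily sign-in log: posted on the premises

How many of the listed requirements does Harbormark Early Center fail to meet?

1. unresolved licensing deficiencies 2 > 1 → not met
2. daily sign-in log present → met
3. medication administration policy absent → not met
4. fire-safety inspection 156 days ago vs limit 120 → not met
5. condition 'serves infants under 12 months' holds; water-quality test 694 days ago vs limit 540 → not met
6. playground equipment inspection 49 days ago vs limit 45 → not met
7. condition 'transports children' does not hold → requirement n/a → met
Not met: 5 of 7

5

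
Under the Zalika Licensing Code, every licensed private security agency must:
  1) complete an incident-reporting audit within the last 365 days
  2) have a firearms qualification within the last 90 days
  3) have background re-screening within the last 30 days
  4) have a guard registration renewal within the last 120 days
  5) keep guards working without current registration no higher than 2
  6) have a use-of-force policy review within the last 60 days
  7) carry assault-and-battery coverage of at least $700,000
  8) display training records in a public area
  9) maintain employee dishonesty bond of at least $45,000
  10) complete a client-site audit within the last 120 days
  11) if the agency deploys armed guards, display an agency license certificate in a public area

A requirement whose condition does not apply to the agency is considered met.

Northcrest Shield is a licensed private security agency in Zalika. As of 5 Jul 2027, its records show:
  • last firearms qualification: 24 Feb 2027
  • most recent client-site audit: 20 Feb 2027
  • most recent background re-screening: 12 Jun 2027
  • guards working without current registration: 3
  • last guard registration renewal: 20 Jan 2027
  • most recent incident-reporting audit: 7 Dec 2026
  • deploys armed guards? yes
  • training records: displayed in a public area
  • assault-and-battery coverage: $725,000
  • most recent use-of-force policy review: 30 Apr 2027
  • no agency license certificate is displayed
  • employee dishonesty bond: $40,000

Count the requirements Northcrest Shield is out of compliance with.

1. incident-reporting audit 210 days ago vs limit 365 → met
2. firearms qualification 131 days ago vs limit 90 → not met
3. background re-screening 23 days ago vs limit 30 → met
4. guard registration renewal 166 days ago vs limit 120 → not met
5. guards working without current registration 3 > 2 → not met
6. use-of-force policy review 66 days ago vs limit 60 → not met
7. assault-and-battery coverage $725,000 ≥ $700,000 → met
8. training records present → met
9. employee dishonesty bond $40,000 < $45,000 → not met
10. client-site audit 135 days ago vs limit 120 → not met
11. condition 'deploys armed guards' holds; agency license certificate absent → not met
Not met: 7 of 11

7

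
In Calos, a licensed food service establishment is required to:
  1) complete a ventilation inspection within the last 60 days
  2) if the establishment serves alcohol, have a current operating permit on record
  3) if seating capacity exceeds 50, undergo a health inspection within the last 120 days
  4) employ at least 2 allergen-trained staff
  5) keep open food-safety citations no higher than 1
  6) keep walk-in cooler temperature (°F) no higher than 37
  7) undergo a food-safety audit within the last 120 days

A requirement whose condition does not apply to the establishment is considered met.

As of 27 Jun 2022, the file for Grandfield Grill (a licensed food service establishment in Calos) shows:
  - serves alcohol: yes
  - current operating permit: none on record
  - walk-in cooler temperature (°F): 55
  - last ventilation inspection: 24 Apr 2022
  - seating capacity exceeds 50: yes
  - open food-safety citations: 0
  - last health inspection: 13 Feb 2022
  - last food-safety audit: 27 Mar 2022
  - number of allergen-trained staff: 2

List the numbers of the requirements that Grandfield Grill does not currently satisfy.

1. ventilation inspection 64 days ago vs limit 60 → not met
2. condition 'serves alcohol' holds; current operating permit absent → not met
3. condition 'seating capacity exceeds 50' holds; health inspection 134 days ago vs limit 120 → not met
4. allergen-trained staff 2 ≥ 2 → met
5. open food-safety citations 0 ≤ 1 → met
6. walk-in cooler temperature (°F) 55 > 37 → not met
7. food-safety audit 92 days ago vs limit 120 → met
Not met: 1, 2, 3, 6

1, 2, 3, 6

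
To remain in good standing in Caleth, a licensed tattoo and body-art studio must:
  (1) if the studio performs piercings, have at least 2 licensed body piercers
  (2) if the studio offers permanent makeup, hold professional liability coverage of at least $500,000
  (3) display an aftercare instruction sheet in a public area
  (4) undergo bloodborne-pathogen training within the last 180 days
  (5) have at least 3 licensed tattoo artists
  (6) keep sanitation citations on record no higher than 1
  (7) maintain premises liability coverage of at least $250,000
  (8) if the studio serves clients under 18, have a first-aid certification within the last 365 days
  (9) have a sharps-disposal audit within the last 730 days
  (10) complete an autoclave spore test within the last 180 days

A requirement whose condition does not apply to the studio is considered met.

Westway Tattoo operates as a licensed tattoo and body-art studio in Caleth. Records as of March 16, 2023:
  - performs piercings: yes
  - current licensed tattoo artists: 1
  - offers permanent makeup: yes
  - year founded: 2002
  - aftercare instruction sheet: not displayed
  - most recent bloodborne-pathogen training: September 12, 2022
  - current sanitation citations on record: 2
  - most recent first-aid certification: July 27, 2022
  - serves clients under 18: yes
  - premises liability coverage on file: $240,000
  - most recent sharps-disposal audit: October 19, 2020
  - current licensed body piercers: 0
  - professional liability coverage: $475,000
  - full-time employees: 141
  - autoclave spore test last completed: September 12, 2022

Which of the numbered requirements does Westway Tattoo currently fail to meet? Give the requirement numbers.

1, 2, 3, 4, 5, 6, 7, 9, 10

1. condition 'performs piercings' holds; licensed body piercers 0 < 2 → not met
2. condition 'offers permanent makeup' holds; professional liability coverage $475,000 < $500,000 → not met
3. aftercare instruction sheet absent → not met
4. bloodborne-pathogen training 185 days ago vs limit 180 → not met
5. licensed tattoo artists 1 < 3 → not met
6. sanitation citations on record 2 > 1 → not met
7. premises liability coverage $240,000 < $250,000 → not met
8. condition 'serves clients under 18' holds; first-aid certification 232 days ago vs limit 365 → met
9. sharps-disposal audit 878 days ago vs limit 730 → not met
10. autoclave spore test 185 days ago vs limit 180 → not met
Not met: 1, 2, 3, 4, 5, 6, 7, 9, 10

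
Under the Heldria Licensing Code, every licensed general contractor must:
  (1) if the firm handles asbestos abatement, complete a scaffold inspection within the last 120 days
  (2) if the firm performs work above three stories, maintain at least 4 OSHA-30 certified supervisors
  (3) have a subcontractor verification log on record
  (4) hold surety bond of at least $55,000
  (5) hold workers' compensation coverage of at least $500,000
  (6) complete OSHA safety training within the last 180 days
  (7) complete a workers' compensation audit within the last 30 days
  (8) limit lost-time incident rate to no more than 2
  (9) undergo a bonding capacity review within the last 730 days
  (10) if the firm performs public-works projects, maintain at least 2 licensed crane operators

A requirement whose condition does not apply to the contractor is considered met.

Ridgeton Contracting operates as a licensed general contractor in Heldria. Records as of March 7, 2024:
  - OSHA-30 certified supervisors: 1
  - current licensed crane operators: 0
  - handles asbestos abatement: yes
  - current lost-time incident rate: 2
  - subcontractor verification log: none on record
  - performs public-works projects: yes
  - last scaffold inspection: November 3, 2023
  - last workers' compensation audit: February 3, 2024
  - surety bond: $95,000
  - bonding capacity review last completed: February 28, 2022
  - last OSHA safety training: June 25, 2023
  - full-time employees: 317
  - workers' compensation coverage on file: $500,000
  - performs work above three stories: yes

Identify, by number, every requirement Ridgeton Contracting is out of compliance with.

1. condition 'handles asbestos abatement' holds; scaffold inspection 125 days ago vs limit 120 → not met
2. condition 'performs work above three stories' holds; OSHA-30 certified supervisors 1 < 4 → not met
3. subcontractor verification log absent → not met
4. surety bond $95,000 ≥ $55,000 → met
5. workers' compensation coverage $500,000 ≥ $500,000 → met
6. OSHA safety training 256 days ago vs limit 180 → not met
7. workers' compensation audit 33 days ago vs limit 30 → not met
8. lost-time incident rate 2 ≤ 2 → met
9. bonding capacity review 738 days ago vs limit 730 → not met
10. condition 'performs public-works projects' holds; licensed crane operators 0 < 2 → not met
Not met: 1, 2, 3, 6, 7, 9, 10

1, 2, 3, 6, 7, 9, 10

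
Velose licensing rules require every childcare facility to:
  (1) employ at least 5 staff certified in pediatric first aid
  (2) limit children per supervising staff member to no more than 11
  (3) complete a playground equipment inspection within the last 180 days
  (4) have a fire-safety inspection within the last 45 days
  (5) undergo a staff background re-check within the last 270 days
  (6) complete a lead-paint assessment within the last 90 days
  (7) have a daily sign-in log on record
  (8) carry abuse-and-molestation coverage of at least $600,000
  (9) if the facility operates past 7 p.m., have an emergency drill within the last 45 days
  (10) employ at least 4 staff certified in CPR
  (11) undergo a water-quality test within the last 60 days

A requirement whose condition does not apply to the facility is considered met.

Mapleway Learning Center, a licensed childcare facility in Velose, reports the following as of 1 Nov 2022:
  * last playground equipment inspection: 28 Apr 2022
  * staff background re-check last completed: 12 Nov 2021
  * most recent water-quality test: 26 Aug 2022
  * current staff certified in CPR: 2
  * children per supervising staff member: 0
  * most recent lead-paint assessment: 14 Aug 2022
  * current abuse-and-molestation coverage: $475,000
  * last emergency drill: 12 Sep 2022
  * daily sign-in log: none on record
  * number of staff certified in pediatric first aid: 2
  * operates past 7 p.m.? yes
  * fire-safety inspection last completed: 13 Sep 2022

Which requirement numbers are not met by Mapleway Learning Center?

1, 3, 4, 5, 7, 8, 9, 10, 11

1. staff certified in pediatric first aid 2 < 5 → not met
2. children per supervising staff member 0 ≤ 11 → met
3. playground equipment inspection 187 days ago vs limit 180 → not met
4. fire-safety inspection 49 days ago vs limit 45 → not met
5. staff background re-check 354 days ago vs limit 270 → not met
6. lead-paint assessment 79 days ago vs limit 90 → met
7. daily sign-in log absent → not met
8. abuse-and-molestation coverage $475,000 < $600,000 → not met
9. condition 'operates past 7 p.m.' holds; emergency drill 50 days ago vs limit 45 → not met
10. staff certified in CPR 2 < 4 → not met
11. water-quality test 67 days ago vs limit 60 → not met
Not met: 1, 3, 4, 5, 7, 8, 9, 10, 11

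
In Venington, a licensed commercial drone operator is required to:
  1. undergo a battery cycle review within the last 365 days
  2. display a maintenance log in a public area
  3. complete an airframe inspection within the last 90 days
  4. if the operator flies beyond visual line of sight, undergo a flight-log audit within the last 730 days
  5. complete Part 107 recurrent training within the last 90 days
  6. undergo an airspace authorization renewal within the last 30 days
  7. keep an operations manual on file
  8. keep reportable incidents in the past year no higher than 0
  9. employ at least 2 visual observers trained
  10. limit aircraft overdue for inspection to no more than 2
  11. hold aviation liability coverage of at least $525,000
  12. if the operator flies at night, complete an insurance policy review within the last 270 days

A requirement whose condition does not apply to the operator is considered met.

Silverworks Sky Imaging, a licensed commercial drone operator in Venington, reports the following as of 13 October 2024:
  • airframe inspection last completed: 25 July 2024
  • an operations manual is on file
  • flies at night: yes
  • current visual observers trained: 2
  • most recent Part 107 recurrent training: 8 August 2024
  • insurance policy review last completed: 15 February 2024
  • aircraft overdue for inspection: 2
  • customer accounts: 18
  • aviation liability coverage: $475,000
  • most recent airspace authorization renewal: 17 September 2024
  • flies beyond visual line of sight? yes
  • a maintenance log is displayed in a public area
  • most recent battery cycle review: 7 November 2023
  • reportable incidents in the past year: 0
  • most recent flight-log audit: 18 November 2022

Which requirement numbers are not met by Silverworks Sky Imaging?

11

1. battery cycle review 341 days ago vs limit 365 → met
2. maintenance log present → met
3. airframe inspection 80 days ago vs limit 90 → met
4. condition 'flies beyond visual line of sight' holds; flight-log audit 695 days ago vs limit 730 → met
5. Part 107 recurrent training 66 days ago vs limit 90 → met
6. airspace authorization renewal 26 days ago vs limit 30 → met
7. operations manual present → met
8. reportable incidents in the past year 0 ≤ 0 → met
9. visual observers trained 2 ≥ 2 → met
10. aircraft overdue for inspection 2 ≤ 2 → met
11. aviation liability coverage $475,000 < $525,000 → not met
12. condition 'flies at night' holds; insurance policy review 241 days ago vs limit 270 → met
Not met: 11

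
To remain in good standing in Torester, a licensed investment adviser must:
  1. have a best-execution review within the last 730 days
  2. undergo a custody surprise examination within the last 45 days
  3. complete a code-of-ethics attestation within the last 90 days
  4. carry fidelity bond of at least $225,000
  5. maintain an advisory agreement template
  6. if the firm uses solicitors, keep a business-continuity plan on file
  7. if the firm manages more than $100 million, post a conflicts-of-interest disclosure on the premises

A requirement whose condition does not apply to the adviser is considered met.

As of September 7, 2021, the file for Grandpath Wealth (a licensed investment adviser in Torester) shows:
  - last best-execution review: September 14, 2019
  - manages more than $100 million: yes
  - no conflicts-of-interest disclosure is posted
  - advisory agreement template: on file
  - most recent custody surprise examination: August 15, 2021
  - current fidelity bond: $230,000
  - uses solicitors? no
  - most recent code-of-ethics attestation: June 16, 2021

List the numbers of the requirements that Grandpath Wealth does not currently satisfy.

1. best-execution review 724 days ago vs limit 730 → met
2. custody surprise examination 23 days ago vs limit 45 → met
3. code-of-ethics attestation 83 days ago vs limit 90 → met
4. fidelity bond $230,000 ≥ $225,000 → met
5. advisory agreement template present → met
6. condition 'uses solicitors' does not hold → requirement n/a → met
7. condition 'manages more than $100 million' holds; conflicts-of-interest disclosure absent → not met
Not met: 7

7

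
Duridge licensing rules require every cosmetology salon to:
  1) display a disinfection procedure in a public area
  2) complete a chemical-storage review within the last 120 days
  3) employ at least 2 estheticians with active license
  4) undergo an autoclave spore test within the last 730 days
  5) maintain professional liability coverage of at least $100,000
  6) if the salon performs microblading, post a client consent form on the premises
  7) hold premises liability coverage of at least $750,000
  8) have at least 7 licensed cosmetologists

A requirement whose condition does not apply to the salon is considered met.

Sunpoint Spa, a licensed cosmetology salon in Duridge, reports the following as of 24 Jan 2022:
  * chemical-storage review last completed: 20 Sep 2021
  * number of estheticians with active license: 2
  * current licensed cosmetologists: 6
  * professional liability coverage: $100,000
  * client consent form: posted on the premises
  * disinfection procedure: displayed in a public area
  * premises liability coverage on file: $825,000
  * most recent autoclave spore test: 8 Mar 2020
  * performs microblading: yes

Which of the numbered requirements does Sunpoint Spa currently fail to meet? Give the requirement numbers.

1. disinfection procedure present → met
2. chemical-storage review 126 days ago vs limit 120 → not met
3. estheticians with active license 2 ≥ 2 → met
4. autoclave spore test 687 days ago vs limit 730 → met
5. professional liability coverage $100,000 ≥ $100,000 → met
6. condition 'performs microblading' holds; client consent form present → met
7. premises liability coverage $825,000 ≥ $750,000 → met
8. licensed cosmetologists 6 < 7 → not met
Not met: 2, 8

2, 8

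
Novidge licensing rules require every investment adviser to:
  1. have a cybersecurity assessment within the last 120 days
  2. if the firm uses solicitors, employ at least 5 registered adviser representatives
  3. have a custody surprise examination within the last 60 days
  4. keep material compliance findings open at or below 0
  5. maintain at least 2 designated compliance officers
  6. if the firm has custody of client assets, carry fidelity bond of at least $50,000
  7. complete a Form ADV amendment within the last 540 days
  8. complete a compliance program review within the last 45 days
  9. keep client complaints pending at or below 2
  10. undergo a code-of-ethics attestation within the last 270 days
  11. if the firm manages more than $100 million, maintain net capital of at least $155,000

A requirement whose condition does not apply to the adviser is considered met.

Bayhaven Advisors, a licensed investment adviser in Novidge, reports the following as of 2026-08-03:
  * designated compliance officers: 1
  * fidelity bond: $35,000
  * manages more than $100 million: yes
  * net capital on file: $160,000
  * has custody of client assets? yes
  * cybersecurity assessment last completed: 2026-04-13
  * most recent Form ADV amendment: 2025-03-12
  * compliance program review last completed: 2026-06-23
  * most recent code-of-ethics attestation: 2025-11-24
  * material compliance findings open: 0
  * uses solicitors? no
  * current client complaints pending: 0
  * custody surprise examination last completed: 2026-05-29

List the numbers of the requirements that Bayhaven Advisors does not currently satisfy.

1. cybersecurity assessment 112 days ago vs limit 120 → met
2. condition 'uses solicitors' does not hold → requirement n/a → met
3. custody surprise examination 66 days ago vs limit 60 → not met
4. material compliance findings open 0 ≤ 0 → met
5. designated compliance officers 1 < 2 → not met
6. condition 'has custody of client assets' holds; fidelity bond $35,000 < $50,000 → not met
7. Form ADV amendment 509 days ago vs limit 540 → met
8. compliance program review 41 days ago vs limit 45 → met
9. client complaints pending 0 ≤ 2 → met
10. code-of-ethics attestation 252 days ago vs limit 270 → met
11. condition 'manages more than $100 million' holds; net capital $160,000 ≥ $155,000 → met
Not met: 3, 5, 6

3, 5, 6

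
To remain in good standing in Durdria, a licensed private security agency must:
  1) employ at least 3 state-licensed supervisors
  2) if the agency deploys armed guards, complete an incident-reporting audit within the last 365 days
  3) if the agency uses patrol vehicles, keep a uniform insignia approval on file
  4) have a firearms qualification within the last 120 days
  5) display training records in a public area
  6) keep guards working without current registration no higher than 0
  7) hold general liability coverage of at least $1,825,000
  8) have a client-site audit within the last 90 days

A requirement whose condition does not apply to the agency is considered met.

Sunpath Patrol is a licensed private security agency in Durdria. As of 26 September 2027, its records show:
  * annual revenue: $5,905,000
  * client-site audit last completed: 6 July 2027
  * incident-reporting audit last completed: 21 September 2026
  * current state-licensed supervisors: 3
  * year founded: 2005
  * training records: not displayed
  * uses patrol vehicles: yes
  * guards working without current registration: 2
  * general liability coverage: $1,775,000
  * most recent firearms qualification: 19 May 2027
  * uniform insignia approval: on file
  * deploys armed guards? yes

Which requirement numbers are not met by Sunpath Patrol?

2, 4, 5, 6, 7

1. state-licensed supervisors 3 ≥ 3 → met
2. condition 'deploys armed guards' holds; incident-reporting audit 370 days ago vs limit 365 → not met
3. condition 'uses patrol vehicles' holds; uniform insignia approval present → met
4. firearms qualification 130 days ago vs limit 120 → not met
5. training records absent → not met
6. guards working without current registration 2 > 0 → not met
7. general liability coverage $1,775,000 < $1,825,000 → not met
8. client-site audit 82 days ago vs limit 90 → met
Not met: 2, 4, 5, 6, 7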